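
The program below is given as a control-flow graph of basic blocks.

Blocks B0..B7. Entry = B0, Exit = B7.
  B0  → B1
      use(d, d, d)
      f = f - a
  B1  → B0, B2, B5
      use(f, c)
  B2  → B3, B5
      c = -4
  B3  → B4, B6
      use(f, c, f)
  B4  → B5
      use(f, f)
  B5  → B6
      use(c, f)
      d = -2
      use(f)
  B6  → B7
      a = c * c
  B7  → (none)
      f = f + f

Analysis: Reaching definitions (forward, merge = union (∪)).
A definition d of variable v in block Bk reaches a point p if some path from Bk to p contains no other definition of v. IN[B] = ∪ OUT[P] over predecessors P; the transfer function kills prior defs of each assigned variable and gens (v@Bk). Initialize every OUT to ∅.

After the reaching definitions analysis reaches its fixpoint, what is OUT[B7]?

Answer: {a@B6, c@B2, d@B5, f@B7}

Derivation:
Fixpoint table:
  B0:   IN={f@B0}   OUT={f@B0}
  B1:   IN={f@B0}   OUT={f@B0}
  B2:   IN={f@B0}   OUT={c@B2, f@B0}
  B3:   IN={c@B2, f@B0}   OUT={c@B2, f@B0}
  B4:   IN={c@B2, f@B0}   OUT={c@B2, f@B0}
  B5:   IN={c@B2, f@B0}   OUT={c@B2, d@B5, f@B0}
  B6:   IN={c@B2, d@B5, f@B0}   OUT={a@B6, c@B2, d@B5, f@B0}
  B7:   IN={a@B6, c@B2, d@B5, f@B0}   OUT={a@B6, c@B2, d@B5, f@B7}

Merge at B7: IN[B7] = OUT[B6] = {a@B6, c@B2, d@B5, f@B0}
Applying B7's transfer function to that IN value gives OUT[B7] (row B7 above).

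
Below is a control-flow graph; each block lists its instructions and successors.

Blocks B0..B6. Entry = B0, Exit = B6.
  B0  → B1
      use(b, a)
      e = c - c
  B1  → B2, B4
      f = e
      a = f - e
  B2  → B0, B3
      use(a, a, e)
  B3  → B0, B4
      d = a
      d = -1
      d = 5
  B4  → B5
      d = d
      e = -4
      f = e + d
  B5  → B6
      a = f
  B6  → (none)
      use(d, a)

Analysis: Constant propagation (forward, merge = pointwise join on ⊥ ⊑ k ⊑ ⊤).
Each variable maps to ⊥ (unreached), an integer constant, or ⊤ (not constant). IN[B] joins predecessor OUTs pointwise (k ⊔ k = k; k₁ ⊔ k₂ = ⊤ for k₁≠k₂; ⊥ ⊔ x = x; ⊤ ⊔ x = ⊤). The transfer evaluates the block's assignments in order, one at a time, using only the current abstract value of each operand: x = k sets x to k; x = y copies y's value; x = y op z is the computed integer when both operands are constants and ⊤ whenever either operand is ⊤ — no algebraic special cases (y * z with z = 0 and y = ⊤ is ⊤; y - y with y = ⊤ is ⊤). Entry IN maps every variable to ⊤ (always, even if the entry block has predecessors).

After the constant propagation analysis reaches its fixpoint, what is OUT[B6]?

Per-block solution:
  B0: | IN=(all ⊤) | OUT=(all ⊤)
  B1: | IN=(all ⊤) | OUT=(all ⊤)
  B2: | IN=(all ⊤) | OUT=(all ⊤)
  B3: | IN=(all ⊤) | OUT={d:5; rest ⊤}
  B4: | IN=(all ⊤) | OUT={e:-4; rest ⊤}
  B5: | IN={e:-4; rest ⊤} | OUT={e:-4; rest ⊤}
  B6: | IN={e:-4; rest ⊤} | OUT={e:-4; rest ⊤}

Merge at B6: IN[B6] = OUT[B5] = {a: ⊤, b: ⊤, c: ⊤, d: ⊤, e: -4, f: ⊤}
Applying B6's transfer function to that IN value gives OUT[B6] (row B6 above).

Answer: {a: ⊤, b: ⊤, c: ⊤, d: ⊤, e: -4, f: ⊤}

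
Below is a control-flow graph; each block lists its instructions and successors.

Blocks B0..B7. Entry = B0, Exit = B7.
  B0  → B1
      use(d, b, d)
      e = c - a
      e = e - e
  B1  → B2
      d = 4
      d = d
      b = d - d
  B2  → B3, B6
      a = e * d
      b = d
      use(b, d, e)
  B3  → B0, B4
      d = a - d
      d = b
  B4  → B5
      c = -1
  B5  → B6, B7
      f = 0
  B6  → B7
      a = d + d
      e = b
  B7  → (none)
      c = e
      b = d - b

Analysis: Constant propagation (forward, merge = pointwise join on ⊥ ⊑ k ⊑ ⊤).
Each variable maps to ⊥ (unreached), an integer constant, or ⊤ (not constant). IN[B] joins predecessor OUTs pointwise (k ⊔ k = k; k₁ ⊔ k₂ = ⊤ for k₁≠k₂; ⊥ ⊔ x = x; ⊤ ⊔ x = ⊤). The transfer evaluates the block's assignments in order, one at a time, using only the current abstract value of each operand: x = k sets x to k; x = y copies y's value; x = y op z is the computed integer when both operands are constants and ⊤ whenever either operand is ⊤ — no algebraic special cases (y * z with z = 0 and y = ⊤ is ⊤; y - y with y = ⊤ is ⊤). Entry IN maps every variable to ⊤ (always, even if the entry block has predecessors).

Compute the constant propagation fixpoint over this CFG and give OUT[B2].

Answer: {a: ⊤, b: 4, c: ⊤, d: 4, e: ⊤, f: ⊤}

Derivation:
Fixpoint table:
  B0:   IN=(all ⊤)   OUT=(all ⊤)
  B1:   IN=(all ⊤)   OUT={b:0, d:4; rest ⊤}
  B2:   IN={b:0, d:4; rest ⊤}   OUT={b:4, d:4; rest ⊤}
  B3:   IN={b:4, d:4; rest ⊤}   OUT={b:4, d:4; rest ⊤}
  B4:   IN={b:4, d:4; rest ⊤}   OUT={b:4, c:-1, d:4; rest ⊤}
  B5:   IN={b:4, c:-1, d:4; rest ⊤}   OUT={b:4, c:-1, d:4, f:0; rest ⊤}
  B6:   IN={b:4, d:4; rest ⊤}   OUT={a:8, b:4, d:4, e:4; rest ⊤}
  B7:   IN={b:4, d:4; rest ⊤}   OUT={b:0, d:4; rest ⊤}

Merge at B2: IN[B2] = OUT[B1] = {a: ⊤, b: 0, c: ⊤, d: 4, e: ⊤, f: ⊤}
Applying B2's transfer function to that IN value gives OUT[B2] (row B2 above).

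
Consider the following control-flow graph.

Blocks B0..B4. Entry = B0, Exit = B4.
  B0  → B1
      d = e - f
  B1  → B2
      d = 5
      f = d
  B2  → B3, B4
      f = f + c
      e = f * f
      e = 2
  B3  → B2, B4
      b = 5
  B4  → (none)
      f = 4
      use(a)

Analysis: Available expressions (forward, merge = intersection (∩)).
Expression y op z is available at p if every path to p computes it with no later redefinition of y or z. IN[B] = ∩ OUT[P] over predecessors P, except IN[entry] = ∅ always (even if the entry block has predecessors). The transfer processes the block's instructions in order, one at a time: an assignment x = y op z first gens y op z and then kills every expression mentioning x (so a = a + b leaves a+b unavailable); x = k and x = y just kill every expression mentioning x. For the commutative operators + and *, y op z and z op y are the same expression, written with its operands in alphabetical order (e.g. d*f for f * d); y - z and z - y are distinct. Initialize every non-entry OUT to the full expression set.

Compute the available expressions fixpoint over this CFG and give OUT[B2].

Answer: {f*f}

Working:
Per-block solution:
  B0: | IN={} | OUT={e-f}
  B1: | IN={e-f} | OUT={}
  B2: | IN={} | OUT={f*f}
  B3: | IN={f*f} | OUT={f*f}
  B4: | IN={f*f} | OUT={}

Merge at B2: IN[B2] = OUT[B1] ∩ OUT[B3] = {}
Applying B2's transfer function to that IN value gives OUT[B2] (row B2 above).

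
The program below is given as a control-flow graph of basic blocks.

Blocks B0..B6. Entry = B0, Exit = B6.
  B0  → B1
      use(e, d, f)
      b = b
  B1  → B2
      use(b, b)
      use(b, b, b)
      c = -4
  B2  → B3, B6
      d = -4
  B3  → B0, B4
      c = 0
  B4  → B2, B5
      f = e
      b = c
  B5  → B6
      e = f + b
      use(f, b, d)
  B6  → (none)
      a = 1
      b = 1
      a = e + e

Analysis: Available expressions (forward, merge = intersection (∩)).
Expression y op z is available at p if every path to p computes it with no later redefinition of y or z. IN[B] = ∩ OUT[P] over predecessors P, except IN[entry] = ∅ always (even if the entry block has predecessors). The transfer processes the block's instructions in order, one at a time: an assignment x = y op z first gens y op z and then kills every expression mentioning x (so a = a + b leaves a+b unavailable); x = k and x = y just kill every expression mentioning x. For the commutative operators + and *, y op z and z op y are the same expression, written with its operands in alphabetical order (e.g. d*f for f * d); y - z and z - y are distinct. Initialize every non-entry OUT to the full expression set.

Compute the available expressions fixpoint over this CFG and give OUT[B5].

Converged values:
  B0: | IN={} | OUT={}
  B1: | IN={} | OUT={}
  B2: | IN={} | OUT={}
  B3: | IN={} | OUT={}
  B4: | IN={} | OUT={}
  B5: | IN={} | OUT={b+f}
  B6: | IN={} | OUT={e+e}

Merge at B5: IN[B5] = OUT[B4] = {}
Applying B5's transfer function to that IN value gives OUT[B5] (row B5 above).

Answer: {b+f}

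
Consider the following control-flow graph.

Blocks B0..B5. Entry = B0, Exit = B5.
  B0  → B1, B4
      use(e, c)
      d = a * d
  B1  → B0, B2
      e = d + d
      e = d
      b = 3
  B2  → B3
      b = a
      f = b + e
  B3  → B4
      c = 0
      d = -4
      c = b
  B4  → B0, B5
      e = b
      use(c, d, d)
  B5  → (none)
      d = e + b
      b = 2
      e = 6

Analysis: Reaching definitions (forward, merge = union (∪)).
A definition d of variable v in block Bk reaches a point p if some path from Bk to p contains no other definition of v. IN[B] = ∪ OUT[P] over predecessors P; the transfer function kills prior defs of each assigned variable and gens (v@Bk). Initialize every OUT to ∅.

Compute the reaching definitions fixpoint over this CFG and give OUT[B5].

Converged values:
  B0: | IN={b@B1, b@B2, c@B3, d@B0, d@B3, e@B1, e@B4, f@B2} | OUT={b@B1, b@B2, c@B3, d@B0, e@B1, e@B4, f@B2}
  B1: | IN={b@B1, b@B2, c@B3, d@B0, e@B1, e@B4, f@B2} | OUT={b@B1, c@B3, d@B0, e@B1, f@B2}
  B2: | IN={b@B1, c@B3, d@B0, e@B1, f@B2} | OUT={b@B2, c@B3, d@B0, e@B1, f@B2}
  B3: | IN={b@B2, c@B3, d@B0, e@B1, f@B2} | OUT={b@B2, c@B3, d@B3, e@B1, f@B2}
  B4: | IN={b@B1, b@B2, c@B3, d@B0, d@B3, e@B1, e@B4, f@B2} | OUT={b@B1, b@B2, c@B3, d@B0, d@B3, e@B4, f@B2}
  B5: | IN={b@B1, b@B2, c@B3, d@B0, d@B3, e@B4, f@B2} | OUT={b@B5, c@B3, d@B5, e@B5, f@B2}

Merge at B5: IN[B5] = OUT[B4] = {b@B1, b@B2, c@B3, d@B0, d@B3, e@B4, f@B2}
Applying B5's transfer function to that IN value gives OUT[B5] (row B5 above).

Answer: {b@B5, c@B3, d@B5, e@B5, f@B2}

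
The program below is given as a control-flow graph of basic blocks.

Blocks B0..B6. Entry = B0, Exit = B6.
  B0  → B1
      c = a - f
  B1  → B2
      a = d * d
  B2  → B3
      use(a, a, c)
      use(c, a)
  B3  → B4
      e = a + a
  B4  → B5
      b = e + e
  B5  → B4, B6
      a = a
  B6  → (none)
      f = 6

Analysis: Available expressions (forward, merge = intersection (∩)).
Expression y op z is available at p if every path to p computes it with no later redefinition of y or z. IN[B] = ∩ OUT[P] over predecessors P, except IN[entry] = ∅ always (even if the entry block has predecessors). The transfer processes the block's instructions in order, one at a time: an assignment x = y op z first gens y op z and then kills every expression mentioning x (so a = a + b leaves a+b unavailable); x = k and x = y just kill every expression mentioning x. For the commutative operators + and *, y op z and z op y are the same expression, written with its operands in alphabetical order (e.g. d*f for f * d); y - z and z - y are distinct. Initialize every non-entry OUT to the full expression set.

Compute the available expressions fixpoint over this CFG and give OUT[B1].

Per-block solution:
  B0:  IN={}  OUT={a-f}
  B1:  IN={a-f}  OUT={d*d}
  B2:  IN={d*d}  OUT={d*d}
  B3:  IN={d*d}  OUT={a+a, d*d}
  B4:  IN={d*d}  OUT={d*d, e+e}
  B5:  IN={d*d, e+e}  OUT={d*d, e+e}
  B6:  IN={d*d, e+e}  OUT={d*d, e+e}

Merge at B1: IN[B1] = OUT[B0] = {a-f}
Applying B1's transfer function to that IN value gives OUT[B1] (row B1 above).

Answer: {d*d}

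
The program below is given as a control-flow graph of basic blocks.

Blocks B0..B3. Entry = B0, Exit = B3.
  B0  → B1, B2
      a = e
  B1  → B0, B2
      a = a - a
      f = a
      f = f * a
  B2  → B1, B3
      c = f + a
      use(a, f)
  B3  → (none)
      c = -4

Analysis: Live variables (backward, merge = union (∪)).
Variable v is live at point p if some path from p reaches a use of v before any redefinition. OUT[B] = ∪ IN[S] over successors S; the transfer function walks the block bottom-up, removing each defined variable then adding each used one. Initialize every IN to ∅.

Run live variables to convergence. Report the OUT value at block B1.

Answer: {a, e, f}

Working:
Fixpoint table:
  B0: | IN={e, f} | OUT={a, e, f}
  B1: | IN={a, e} | OUT={a, e, f}
  B2: | IN={a, e, f} | OUT={a, e}
  B3: | IN={} | OUT={}

Merge at B1: OUT[B1] = IN[B0] ⊔ IN[B2] = {a, e, f}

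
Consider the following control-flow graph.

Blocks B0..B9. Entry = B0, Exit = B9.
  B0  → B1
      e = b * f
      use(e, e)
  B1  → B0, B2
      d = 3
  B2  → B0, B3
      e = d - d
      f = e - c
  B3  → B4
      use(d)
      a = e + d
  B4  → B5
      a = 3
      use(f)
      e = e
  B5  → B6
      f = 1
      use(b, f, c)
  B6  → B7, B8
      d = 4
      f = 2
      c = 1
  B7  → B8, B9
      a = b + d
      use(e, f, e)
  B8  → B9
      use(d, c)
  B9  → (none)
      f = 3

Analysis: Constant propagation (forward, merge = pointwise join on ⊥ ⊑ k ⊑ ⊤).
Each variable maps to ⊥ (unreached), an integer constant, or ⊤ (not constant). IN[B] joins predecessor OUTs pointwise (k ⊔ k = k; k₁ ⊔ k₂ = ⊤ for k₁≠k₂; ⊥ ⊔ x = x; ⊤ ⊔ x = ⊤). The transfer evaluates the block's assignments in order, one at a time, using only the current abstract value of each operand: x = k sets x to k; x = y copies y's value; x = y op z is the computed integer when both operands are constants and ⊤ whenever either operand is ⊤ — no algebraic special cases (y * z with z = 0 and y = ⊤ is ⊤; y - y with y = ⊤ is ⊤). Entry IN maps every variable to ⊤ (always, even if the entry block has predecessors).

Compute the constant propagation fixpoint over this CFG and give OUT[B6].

Answer: {a: 3, b: ⊤, c: 1, d: 4, e: 0, f: 2}

Working:
Fixpoint table:
  B0:  IN=(all ⊤)  OUT=(all ⊤)
  B1:  IN=(all ⊤)  OUT={d:3; rest ⊤}
  B2:  IN={d:3; rest ⊤}  OUT={d:3, e:0; rest ⊤}
  B3:  IN={d:3, e:0; rest ⊤}  OUT={a:3, d:3, e:0; rest ⊤}
  B4:  IN={a:3, d:3, e:0; rest ⊤}  OUT={a:3, d:3, e:0; rest ⊤}
  B5:  IN={a:3, d:3, e:0; rest ⊤}  OUT={a:3, d:3, e:0, f:1; rest ⊤}
  B6:  IN={a:3, d:3, e:0, f:1; rest ⊤}  OUT={a:3, c:1, d:4, e:0, f:2; rest ⊤}
  B7:  IN={a:3, c:1, d:4, e:0, f:2; rest ⊤}  OUT={c:1, d:4, e:0, f:2; rest ⊤}
  B8:  IN={c:1, d:4, e:0, f:2; rest ⊤}  OUT={c:1, d:4, e:0, f:2; rest ⊤}
  B9:  IN={c:1, d:4, e:0, f:2; rest ⊤}  OUT={c:1, d:4, e:0, f:3; rest ⊤}

Merge at B6: IN[B6] = OUT[B5] = {a: 3, b: ⊤, c: ⊤, d: 3, e: 0, f: 1}
Applying B6's transfer function to that IN value gives OUT[B6] (row B6 above).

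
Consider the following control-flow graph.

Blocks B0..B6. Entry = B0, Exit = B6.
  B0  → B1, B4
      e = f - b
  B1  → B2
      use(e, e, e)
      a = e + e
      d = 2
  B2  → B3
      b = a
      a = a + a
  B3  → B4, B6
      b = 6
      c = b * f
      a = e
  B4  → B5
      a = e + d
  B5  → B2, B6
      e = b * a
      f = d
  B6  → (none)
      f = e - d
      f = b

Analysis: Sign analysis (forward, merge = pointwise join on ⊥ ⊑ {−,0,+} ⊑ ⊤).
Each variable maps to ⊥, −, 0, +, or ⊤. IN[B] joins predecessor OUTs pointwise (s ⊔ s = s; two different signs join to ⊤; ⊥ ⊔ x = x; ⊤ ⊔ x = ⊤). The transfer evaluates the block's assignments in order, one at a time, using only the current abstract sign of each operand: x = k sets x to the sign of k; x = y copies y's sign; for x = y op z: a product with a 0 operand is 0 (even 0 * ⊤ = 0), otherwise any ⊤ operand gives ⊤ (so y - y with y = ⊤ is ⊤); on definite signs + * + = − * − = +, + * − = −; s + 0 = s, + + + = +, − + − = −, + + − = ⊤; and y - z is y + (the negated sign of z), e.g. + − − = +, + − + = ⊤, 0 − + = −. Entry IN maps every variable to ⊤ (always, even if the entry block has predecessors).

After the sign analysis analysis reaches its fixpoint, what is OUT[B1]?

Per-block solution:
  B0: | IN=(all ⊤) | OUT=(all ⊤)
  B1: | IN=(all ⊤) | OUT={d:+; rest ⊤}
  B2: | IN=(all ⊤) | OUT=(all ⊤)
  B3: | IN=(all ⊤) | OUT={b:+; rest ⊤}
  B4: | IN=(all ⊤) | OUT=(all ⊤)
  B5: | IN=(all ⊤) | OUT=(all ⊤)
  B6: | IN=(all ⊤) | OUT=(all ⊤)

Merge at B1: IN[B1] = OUT[B0] = {a: ⊤, b: ⊤, c: ⊤, d: ⊤, e: ⊤, f: ⊤}
Applying B1's transfer function to that IN value gives OUT[B1] (row B1 above).

Answer: {a: ⊤, b: ⊤, c: ⊤, d: +, e: ⊤, f: ⊤}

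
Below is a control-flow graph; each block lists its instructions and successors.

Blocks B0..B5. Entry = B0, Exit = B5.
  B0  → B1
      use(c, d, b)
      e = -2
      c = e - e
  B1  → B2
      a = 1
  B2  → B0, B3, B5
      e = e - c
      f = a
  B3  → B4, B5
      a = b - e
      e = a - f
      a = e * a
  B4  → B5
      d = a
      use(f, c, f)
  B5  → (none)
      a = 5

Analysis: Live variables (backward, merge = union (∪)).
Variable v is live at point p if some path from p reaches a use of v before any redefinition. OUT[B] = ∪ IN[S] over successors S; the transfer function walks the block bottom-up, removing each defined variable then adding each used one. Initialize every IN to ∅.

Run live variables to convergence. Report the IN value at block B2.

Answer: {a, b, c, d, e}

Derivation:
Per-block solution:
  B0:   IN={b, c, d}   OUT={b, c, d, e}
  B1:   IN={b, c, d, e}   OUT={a, b, c, d, e}
  B2:   IN={a, b, c, d, e}   OUT={b, c, d, e, f}
  B3:   IN={b, c, e, f}   OUT={a, c, f}
  B4:   IN={a, c, f}   OUT={}
  B5:   IN={}   OUT={}

Merge at B2: OUT[B2] = IN[B0] ⊔ IN[B3] ⊔ IN[B5] = {b, c, d, e, f}
Applying B2's transfer function to that OUT value gives IN[B2] (row B2 above).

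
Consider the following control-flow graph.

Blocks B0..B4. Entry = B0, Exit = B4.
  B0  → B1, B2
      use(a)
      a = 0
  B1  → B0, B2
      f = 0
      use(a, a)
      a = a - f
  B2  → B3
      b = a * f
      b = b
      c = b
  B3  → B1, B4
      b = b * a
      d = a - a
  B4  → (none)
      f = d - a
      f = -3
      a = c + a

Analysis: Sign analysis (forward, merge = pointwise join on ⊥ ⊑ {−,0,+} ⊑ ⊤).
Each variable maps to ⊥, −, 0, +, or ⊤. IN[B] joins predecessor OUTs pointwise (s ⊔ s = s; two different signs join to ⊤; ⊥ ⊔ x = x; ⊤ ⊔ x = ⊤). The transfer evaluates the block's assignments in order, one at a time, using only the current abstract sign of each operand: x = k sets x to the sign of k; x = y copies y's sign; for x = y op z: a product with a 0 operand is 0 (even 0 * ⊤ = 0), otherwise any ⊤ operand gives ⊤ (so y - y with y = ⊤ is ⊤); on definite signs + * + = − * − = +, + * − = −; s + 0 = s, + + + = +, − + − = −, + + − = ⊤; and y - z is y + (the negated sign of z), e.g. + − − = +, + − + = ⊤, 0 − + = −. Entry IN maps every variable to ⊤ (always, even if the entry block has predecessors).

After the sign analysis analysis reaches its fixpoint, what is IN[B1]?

Per-block solution:
  B0:   IN=(all ⊤)   OUT={a:0; rest ⊤}
  B1:   IN={a:0; rest ⊤}   OUT={a:0, f:0; rest ⊤}
  B2:   IN={a:0; rest ⊤}   OUT={a:0, b:0, c:0; rest ⊤}
  B3:   IN={a:0, b:0, c:0; rest ⊤}   OUT={a:0, b:0, c:0, d:0; rest ⊤}
  B4:   IN={a:0, b:0, c:0, d:0; rest ⊤}   OUT={a:0, b:0, c:0, d:0, f:-; rest ⊤}

Merge at B1: IN[B1] = OUT[B0] ⊔ OUT[B3] = {a: 0, b: ⊤, c: ⊤, d: ⊤, e: ⊤, f: ⊤}

Answer: {a: 0, b: ⊤, c: ⊤, d: ⊤, e: ⊤, f: ⊤}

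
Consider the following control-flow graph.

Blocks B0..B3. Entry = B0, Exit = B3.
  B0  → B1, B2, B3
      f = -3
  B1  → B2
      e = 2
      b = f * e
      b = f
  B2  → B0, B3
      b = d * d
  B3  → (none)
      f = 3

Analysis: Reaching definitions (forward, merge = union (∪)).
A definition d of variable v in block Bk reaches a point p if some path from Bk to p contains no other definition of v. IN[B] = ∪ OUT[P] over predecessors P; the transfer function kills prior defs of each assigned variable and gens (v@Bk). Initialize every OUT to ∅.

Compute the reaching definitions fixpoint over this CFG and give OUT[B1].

Answer: {b@B1, e@B1, f@B0}

Derivation:
Converged values:
  B0:  IN={b@B2, e@B1, f@B0}  OUT={b@B2, e@B1, f@B0}
  B1:  IN={b@B2, e@B1, f@B0}  OUT={b@B1, e@B1, f@B0}
  B2:  IN={b@B1, b@B2, e@B1, f@B0}  OUT={b@B2, e@B1, f@B0}
  B3:  IN={b@B2, e@B1, f@B0}  OUT={b@B2, e@B1, f@B3}

Merge at B1: IN[B1] = OUT[B0] = {b@B2, e@B1, f@B0}
Applying B1's transfer function to that IN value gives OUT[B1] (row B1 above).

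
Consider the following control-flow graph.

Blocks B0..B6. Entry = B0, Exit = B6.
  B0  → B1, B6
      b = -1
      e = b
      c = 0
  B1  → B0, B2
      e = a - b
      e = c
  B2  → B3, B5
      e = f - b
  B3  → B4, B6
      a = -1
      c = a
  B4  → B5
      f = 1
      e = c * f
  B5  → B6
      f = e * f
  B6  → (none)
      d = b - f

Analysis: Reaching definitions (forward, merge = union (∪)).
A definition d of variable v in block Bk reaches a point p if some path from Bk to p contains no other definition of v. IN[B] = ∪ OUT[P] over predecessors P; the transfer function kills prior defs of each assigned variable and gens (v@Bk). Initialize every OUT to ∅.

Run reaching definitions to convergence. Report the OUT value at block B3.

Per-block solution:
  B0: | IN={b@B0, c@B0, e@B1} | OUT={b@B0, c@B0, e@B0}
  B1: | IN={b@B0, c@B0, e@B0} | OUT={b@B0, c@B0, e@B1}
  B2: | IN={b@B0, c@B0, e@B1} | OUT={b@B0, c@B0, e@B2}
  B3: | IN={b@B0, c@B0, e@B2} | OUT={a@B3, b@B0, c@B3, e@B2}
  B4: | IN={a@B3, b@B0, c@B3, e@B2} | OUT={a@B3, b@B0, c@B3, e@B4, f@B4}
  B5: | IN={a@B3, b@B0, c@B0, c@B3, e@B2, e@B4, f@B4} | OUT={a@B3, b@B0, c@B0, c@B3, e@B2, e@B4, f@B5}
  B6: | IN={a@B3, b@B0, c@B0, c@B3, e@B0, e@B2, e@B4, f@B5} | OUT={a@B3, b@B0, c@B0, c@B3, d@B6, e@B0, e@B2, e@B4, f@B5}

Merge at B3: IN[B3] = OUT[B2] = {b@B0, c@B0, e@B2}
Applying B3's transfer function to that IN value gives OUT[B3] (row B3 above).

Answer: {a@B3, b@B0, c@B3, e@B2}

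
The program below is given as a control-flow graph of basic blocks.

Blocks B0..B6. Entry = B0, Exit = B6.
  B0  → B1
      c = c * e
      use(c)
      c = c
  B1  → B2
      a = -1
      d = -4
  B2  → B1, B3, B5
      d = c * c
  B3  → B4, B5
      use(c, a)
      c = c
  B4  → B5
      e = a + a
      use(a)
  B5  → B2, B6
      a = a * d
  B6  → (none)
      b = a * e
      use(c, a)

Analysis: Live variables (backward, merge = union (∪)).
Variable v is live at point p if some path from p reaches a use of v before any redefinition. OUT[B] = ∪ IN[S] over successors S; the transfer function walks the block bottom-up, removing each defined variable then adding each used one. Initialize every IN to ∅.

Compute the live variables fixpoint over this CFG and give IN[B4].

Fixpoint table:
  B0: | IN={c, e} | OUT={c, e}
  B1: | IN={c, e} | OUT={a, c, e}
  B2: | IN={a, c, e} | OUT={a, c, d, e}
  B3: | IN={a, c, d, e} | OUT={a, c, d, e}
  B4: | IN={a, c, d} | OUT={a, c, d, e}
  B5: | IN={a, c, d, e} | OUT={a, c, e}
  B6: | IN={a, c, e} | OUT={}

Merge at B4: OUT[B4] = IN[B5] = {a, c, d, e}
Applying B4's transfer function to that OUT value gives IN[B4] (row B4 above).

Answer: {a, c, d}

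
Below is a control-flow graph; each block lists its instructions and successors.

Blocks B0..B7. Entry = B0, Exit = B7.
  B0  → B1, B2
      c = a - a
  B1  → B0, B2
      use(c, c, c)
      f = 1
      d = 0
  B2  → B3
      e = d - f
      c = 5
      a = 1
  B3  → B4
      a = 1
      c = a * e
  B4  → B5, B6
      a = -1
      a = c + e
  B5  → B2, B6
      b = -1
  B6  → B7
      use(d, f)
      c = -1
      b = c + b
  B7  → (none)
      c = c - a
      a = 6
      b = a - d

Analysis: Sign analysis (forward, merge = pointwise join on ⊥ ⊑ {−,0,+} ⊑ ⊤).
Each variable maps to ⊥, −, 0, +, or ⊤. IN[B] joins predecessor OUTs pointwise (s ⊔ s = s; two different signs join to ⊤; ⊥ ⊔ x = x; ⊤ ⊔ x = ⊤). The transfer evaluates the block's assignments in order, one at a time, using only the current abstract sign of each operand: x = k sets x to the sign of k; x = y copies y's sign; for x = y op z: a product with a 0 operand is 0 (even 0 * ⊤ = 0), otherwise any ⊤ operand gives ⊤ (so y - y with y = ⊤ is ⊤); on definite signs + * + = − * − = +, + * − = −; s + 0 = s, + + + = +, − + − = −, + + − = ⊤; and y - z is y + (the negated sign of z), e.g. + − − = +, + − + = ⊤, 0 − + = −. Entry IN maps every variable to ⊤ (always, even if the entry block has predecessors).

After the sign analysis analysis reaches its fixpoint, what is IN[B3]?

Per-block solution:
  B0:   IN=(all ⊤)   OUT=(all ⊤)
  B1:   IN=(all ⊤)   OUT={d:0, f:+; rest ⊤}
  B2:   IN=(all ⊤)   OUT={a:+, c:+; rest ⊤}
  B3:   IN={a:+, c:+; rest ⊤}   OUT={a:+; rest ⊤}
  B4:   IN={a:+; rest ⊤}   OUT=(all ⊤)
  B5:   IN=(all ⊤)   OUT={b:-; rest ⊤}
  B6:   IN=(all ⊤)   OUT={c:-; rest ⊤}
  B7:   IN={c:-; rest ⊤}   OUT={a:+; rest ⊤}

Merge at B3: IN[B3] = OUT[B2] = {a: +, b: ⊤, c: +, d: ⊤, e: ⊤, f: ⊤}

Answer: {a: +, b: ⊤, c: +, d: ⊤, e: ⊤, f: ⊤}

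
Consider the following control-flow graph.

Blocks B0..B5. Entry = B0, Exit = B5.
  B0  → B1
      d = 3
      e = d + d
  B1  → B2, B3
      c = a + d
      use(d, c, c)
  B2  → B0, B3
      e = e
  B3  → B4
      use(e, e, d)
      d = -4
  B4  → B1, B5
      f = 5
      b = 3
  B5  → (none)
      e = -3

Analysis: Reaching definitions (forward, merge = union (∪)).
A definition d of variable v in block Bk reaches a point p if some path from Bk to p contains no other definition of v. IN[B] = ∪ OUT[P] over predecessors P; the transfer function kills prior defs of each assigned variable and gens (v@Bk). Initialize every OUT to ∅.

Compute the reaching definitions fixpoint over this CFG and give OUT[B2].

Converged values:
  B0: | IN={b@B4, c@B1, d@B0, d@B3, e@B2, f@B4} | OUT={b@B4, c@B1, d@B0, e@B0, f@B4}
  B1: | IN={b@B4, c@B1, d@B0, d@B3, e@B0, e@B2, f@B4} | OUT={b@B4, c@B1, d@B0, d@B3, e@B0, e@B2, f@B4}
  B2: | IN={b@B4, c@B1, d@B0, d@B3, e@B0, e@B2, f@B4} | OUT={b@B4, c@B1, d@B0, d@B3, e@B2, f@B4}
  B3: | IN={b@B4, c@B1, d@B0, d@B3, e@B0, e@B2, f@B4} | OUT={b@B4, c@B1, d@B3, e@B0, e@B2, f@B4}
  B4: | IN={b@B4, c@B1, d@B3, e@B0, e@B2, f@B4} | OUT={b@B4, c@B1, d@B3, e@B0, e@B2, f@B4}
  B5: | IN={b@B4, c@B1, d@B3, e@B0, e@B2, f@B4} | OUT={b@B4, c@B1, d@B3, e@B5, f@B4}

Merge at B2: IN[B2] = OUT[B1] = {b@B4, c@B1, d@B0, d@B3, e@B0, e@B2, f@B4}
Applying B2's transfer function to that IN value gives OUT[B2] (row B2 above).

Answer: {b@B4, c@B1, d@B0, d@B3, e@B2, f@B4}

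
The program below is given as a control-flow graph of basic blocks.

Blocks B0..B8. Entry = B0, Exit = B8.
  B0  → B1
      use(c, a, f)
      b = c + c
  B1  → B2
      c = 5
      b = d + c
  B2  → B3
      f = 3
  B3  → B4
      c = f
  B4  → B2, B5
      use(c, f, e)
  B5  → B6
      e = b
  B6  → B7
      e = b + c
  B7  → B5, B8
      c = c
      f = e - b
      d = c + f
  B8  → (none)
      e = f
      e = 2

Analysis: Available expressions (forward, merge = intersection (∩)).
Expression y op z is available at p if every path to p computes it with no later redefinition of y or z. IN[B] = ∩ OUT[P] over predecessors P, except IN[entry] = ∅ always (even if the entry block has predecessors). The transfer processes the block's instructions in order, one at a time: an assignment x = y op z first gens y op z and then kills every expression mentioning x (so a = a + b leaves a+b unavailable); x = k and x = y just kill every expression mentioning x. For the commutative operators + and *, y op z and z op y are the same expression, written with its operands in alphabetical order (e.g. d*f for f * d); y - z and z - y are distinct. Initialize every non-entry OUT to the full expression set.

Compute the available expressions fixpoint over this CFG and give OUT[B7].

Per-block solution:
  B0:   IN={}   OUT={c+c}
  B1:   IN={c+c}   OUT={c+d}
  B2:   IN={}   OUT={}
  B3:   IN={}   OUT={}
  B4:   IN={}   OUT={}
  B5:   IN={}   OUT={}
  B6:   IN={}   OUT={b+c}
  B7:   IN={b+c}   OUT={c+f, e-b}
  B8:   IN={c+f, e-b}   OUT={c+f}

Merge at B7: IN[B7] = OUT[B6] = {b+c}
Applying B7's transfer function to that IN value gives OUT[B7] (row B7 above).

Answer: {c+f, e-b}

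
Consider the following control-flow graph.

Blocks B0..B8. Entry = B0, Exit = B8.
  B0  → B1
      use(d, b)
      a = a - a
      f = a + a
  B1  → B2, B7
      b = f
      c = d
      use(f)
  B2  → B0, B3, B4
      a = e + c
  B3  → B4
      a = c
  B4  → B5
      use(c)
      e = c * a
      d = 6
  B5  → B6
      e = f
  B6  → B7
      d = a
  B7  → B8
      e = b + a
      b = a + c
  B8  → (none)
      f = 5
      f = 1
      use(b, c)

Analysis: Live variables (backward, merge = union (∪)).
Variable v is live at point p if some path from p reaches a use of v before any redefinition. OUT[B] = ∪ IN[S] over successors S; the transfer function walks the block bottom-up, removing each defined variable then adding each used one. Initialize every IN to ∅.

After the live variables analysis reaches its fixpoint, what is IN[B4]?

Fixpoint table:
  B0:   IN={a, b, d, e}   OUT={a, d, e, f}
  B1:   IN={a, d, e, f}   OUT={a, b, c, d, e, f}
  B2:   IN={b, c, d, e, f}   OUT={a, b, c, d, e, f}
  B3:   IN={b, c, f}   OUT={a, b, c, f}
  B4:   IN={a, b, c, f}   OUT={a, b, c, f}
  B5:   IN={a, b, c, f}   OUT={a, b, c}
  B6:   IN={a, b, c}   OUT={a, b, c}
  B7:   IN={a, b, c}   OUT={b, c}
  B8:   IN={b, c}   OUT={}

Merge at B4: OUT[B4] = IN[B5] = {a, b, c, f}
Applying B4's transfer function to that OUT value gives IN[B4] (row B4 above).

Answer: {a, b, c, f}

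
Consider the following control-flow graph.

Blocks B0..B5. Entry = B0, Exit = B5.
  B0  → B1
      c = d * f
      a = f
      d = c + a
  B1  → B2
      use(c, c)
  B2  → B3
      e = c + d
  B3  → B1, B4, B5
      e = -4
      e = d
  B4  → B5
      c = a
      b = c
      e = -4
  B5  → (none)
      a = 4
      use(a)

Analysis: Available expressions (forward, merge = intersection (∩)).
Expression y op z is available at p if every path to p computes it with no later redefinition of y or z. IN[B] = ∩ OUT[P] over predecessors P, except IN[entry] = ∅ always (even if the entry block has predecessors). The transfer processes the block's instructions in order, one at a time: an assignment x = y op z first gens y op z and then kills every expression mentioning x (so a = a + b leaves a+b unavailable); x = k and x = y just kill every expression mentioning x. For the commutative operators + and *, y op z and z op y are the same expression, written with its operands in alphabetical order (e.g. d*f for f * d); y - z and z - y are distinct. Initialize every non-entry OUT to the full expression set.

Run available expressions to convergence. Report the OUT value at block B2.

Answer: {a+c, c+d}

Trace:
Fixpoint table:
  B0: | IN={} | OUT={a+c}
  B1: | IN={a+c} | OUT={a+c}
  B2: | IN={a+c} | OUT={a+c, c+d}
  B3: | IN={a+c, c+d} | OUT={a+c, c+d}
  B4: | IN={a+c, c+d} | OUT={}
  B5: | IN={} | OUT={}

Merge at B2: IN[B2] = OUT[B1] = {a+c}
Applying B2's transfer function to that IN value gives OUT[B2] (row B2 above).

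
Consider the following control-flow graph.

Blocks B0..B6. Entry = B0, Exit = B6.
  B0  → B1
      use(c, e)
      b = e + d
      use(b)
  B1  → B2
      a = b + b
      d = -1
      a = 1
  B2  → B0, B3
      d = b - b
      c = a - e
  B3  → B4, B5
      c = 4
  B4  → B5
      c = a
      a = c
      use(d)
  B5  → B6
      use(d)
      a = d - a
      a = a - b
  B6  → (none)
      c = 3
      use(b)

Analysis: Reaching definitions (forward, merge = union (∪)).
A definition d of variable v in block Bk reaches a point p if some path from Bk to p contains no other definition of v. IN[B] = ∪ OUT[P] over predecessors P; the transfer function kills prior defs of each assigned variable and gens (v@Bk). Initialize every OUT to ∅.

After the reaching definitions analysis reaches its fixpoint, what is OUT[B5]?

Per-block solution:
  B0: | IN={a@B1, b@B0, c@B2, d@B2} | OUT={a@B1, b@B0, c@B2, d@B2}
  B1: | IN={a@B1, b@B0, c@B2, d@B2} | OUT={a@B1, b@B0, c@B2, d@B1}
  B2: | IN={a@B1, b@B0, c@B2, d@B1} | OUT={a@B1, b@B0, c@B2, d@B2}
  B3: | IN={a@B1, b@B0, c@B2, d@B2} | OUT={a@B1, b@B0, c@B3, d@B2}
  B4: | IN={a@B1, b@B0, c@B3, d@B2} | OUT={a@B4, b@B0, c@B4, d@B2}
  B5: | IN={a@B1, a@B4, b@B0, c@B3, c@B4, d@B2} | OUT={a@B5, b@B0, c@B3, c@B4, d@B2}
  B6: | IN={a@B5, b@B0, c@B3, c@B4, d@B2} | OUT={a@B5, b@B0, c@B6, d@B2}

Merge at B5: IN[B5] = OUT[B3] ⊔ OUT[B4] = {a@B1, a@B4, b@B0, c@B3, c@B4, d@B2}
Applying B5's transfer function to that IN value gives OUT[B5] (row B5 above).

Answer: {a@B5, b@B0, c@B3, c@B4, d@B2}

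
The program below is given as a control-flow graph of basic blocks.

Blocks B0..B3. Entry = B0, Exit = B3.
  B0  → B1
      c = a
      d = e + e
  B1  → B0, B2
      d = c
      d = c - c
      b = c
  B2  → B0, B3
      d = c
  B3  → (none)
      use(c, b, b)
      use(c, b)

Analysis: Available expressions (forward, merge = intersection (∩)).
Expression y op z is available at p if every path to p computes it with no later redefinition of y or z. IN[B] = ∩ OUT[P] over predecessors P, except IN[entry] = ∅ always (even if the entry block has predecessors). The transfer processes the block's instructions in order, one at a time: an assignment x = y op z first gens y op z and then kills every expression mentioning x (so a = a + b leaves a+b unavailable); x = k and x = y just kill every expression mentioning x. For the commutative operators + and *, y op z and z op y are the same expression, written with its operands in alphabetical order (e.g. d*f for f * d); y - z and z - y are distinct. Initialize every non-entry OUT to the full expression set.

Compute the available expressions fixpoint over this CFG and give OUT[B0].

Answer: {e+e}

Trace:
Converged values:
  B0:   IN={}   OUT={e+e}
  B1:   IN={e+e}   OUT={c-c, e+e}
  B2:   IN={c-c, e+e}   OUT={c-c, e+e}
  B3:   IN={c-c, e+e}   OUT={c-c, e+e}

Merge at B0 (entry node, so the boundary value {} is joined with the incoming edge(s)): IN[B0] = {} ∩ OUT[B1] ∩ OUT[B2] = {}
Applying B0's transfer function to that IN value gives OUT[B0] (row B0 above).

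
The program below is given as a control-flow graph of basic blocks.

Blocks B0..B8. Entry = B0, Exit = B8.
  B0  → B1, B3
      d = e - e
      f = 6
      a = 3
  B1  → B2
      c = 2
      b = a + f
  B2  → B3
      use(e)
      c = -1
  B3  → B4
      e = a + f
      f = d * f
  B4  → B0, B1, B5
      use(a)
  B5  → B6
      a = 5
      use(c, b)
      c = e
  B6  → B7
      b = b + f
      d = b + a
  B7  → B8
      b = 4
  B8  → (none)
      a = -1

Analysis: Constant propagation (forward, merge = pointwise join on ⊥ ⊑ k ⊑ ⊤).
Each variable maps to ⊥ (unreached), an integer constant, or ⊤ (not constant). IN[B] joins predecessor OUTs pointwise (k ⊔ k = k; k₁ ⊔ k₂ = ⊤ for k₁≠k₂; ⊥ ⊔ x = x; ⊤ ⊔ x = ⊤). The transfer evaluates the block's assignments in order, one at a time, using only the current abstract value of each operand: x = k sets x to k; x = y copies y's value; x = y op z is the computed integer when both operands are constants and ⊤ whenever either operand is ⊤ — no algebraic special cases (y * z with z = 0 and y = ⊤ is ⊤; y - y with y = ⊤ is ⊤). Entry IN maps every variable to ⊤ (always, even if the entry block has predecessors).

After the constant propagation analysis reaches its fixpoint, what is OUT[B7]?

Answer: {a: 5, b: 4, c: ⊤, d: ⊤, e: ⊤, f: ⊤}

Working:
Fixpoint table:
  B0: | IN=(all ⊤) | OUT={a:3, f:6; rest ⊤}
  B1: | IN={a:3; rest ⊤} | OUT={a:3, c:2; rest ⊤}
  B2: | IN={a:3, c:2; rest ⊤} | OUT={a:3, c:-1; rest ⊤}
  B3: | IN={a:3; rest ⊤} | OUT={a:3; rest ⊤}
  B4: | IN={a:3; rest ⊤} | OUT={a:3; rest ⊤}
  B5: | IN={a:3; rest ⊤} | OUT={a:5; rest ⊤}
  B6: | IN={a:5; rest ⊤} | OUT={a:5; rest ⊤}
  B7: | IN={a:5; rest ⊤} | OUT={a:5, b:4; rest ⊤}
  B8: | IN={a:5, b:4; rest ⊤} | OUT={a:-1, b:4; rest ⊤}

Merge at B7: IN[B7] = OUT[B6] = {a: 5, b: ⊤, c: ⊤, d: ⊤, e: ⊤, f: ⊤}
Applying B7's transfer function to that IN value gives OUT[B7] (row B7 above).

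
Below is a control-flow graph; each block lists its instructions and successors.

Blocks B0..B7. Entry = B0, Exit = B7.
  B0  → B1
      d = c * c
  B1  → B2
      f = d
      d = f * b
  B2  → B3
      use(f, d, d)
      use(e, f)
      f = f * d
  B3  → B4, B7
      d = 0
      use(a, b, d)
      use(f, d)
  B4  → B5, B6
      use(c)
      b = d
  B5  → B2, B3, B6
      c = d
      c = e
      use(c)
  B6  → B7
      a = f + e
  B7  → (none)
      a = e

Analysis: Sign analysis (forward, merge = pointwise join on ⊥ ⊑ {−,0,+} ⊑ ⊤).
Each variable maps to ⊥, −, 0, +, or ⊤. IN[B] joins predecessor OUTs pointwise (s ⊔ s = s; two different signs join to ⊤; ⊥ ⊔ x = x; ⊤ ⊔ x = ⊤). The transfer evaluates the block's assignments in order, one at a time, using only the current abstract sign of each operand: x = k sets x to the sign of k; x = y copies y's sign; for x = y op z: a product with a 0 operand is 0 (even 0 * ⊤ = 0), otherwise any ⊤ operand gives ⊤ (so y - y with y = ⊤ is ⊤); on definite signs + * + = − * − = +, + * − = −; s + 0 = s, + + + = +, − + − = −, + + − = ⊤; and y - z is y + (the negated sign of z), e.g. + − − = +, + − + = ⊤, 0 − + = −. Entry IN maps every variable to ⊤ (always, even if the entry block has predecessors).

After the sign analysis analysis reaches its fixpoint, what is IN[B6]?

Converged values:
  B0: | IN=(all ⊤) | OUT=(all ⊤)
  B1: | IN=(all ⊤) | OUT=(all ⊤)
  B2: | IN=(all ⊤) | OUT=(all ⊤)
  B3: | IN=(all ⊤) | OUT={d:0; rest ⊤}
  B4: | IN={d:0; rest ⊤} | OUT={b:0, d:0; rest ⊤}
  B5: | IN={b:0, d:0; rest ⊤} | OUT={b:0, d:0; rest ⊤}
  B6: | IN={b:0, d:0; rest ⊤} | OUT={b:0, d:0; rest ⊤}
  B7: | IN={d:0; rest ⊤} | OUT={d:0; rest ⊤}

Merge at B6: IN[B6] = OUT[B4] ⊔ OUT[B5] = {a: ⊤, b: 0, c: ⊤, d: 0, e: ⊤, f: ⊤}

Answer: {a: ⊤, b: 0, c: ⊤, d: 0, e: ⊤, f: ⊤}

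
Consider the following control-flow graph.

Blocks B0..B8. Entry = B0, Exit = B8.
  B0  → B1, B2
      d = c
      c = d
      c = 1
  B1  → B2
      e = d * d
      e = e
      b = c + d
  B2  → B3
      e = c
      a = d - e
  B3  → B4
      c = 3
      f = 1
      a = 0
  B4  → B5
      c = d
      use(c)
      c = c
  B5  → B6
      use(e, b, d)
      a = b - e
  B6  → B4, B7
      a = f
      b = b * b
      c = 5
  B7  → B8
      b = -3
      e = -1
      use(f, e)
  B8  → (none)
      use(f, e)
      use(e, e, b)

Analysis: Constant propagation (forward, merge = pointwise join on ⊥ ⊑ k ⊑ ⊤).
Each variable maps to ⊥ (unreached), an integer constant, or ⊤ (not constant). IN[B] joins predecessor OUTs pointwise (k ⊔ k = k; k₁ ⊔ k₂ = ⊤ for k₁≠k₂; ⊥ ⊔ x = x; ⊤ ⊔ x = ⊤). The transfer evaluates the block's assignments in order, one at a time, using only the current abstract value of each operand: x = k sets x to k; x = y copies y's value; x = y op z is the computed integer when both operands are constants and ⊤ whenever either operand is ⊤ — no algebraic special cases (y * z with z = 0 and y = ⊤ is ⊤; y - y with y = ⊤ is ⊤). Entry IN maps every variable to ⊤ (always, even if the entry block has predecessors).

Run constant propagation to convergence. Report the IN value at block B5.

Answer: {a: ⊤, b: ⊤, c: ⊤, d: ⊤, e: 1, f: 1}

Trace:
Fixpoint table:
  B0:   IN=(all ⊤)   OUT={c:1; rest ⊤}
  B1:   IN={c:1; rest ⊤}   OUT={c:1; rest ⊤}
  B2:   IN={c:1; rest ⊤}   OUT={c:1, e:1; rest ⊤}
  B3:   IN={c:1, e:1; rest ⊤}   OUT={a:0, c:3, e:1, f:1; rest ⊤}
  B4:   IN={e:1, f:1; rest ⊤}   OUT={e:1, f:1; rest ⊤}
  B5:   IN={e:1, f:1; rest ⊤}   OUT={e:1, f:1; rest ⊤}
  B6:   IN={e:1, f:1; rest ⊤}   OUT={a:1, c:5, e:1, f:1; rest ⊤}
  B7:   IN={a:1, c:5, e:1, f:1; rest ⊤}   OUT={a:1, b:-3, c:5, e:-1, f:1; rest ⊤}
  B8:   IN={a:1, b:-3, c:5, e:-1, f:1; rest ⊤}   OUT={a:1, b:-3, c:5, e:-1, f:1; rest ⊤}

Merge at B5: IN[B5] = OUT[B4] = {a: ⊤, b: ⊤, c: ⊤, d: ⊤, e: 1, f: 1}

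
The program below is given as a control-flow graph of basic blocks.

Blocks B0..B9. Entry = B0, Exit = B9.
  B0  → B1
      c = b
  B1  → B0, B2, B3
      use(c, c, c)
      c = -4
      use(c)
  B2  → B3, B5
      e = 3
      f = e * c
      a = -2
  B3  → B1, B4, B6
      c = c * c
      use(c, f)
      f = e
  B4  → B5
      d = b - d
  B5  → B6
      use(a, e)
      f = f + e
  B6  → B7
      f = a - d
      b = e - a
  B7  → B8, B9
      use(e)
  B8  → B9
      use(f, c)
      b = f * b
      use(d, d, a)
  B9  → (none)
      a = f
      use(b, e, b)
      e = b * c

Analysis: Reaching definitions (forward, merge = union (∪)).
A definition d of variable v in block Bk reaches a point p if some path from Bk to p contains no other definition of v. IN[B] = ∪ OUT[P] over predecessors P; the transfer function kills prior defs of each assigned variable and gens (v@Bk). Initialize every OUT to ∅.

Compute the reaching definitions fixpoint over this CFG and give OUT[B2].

Converged values:
  B0: | IN={a@B2, c@B1, e@B2, f@B3} | OUT={a@B2, c@B0, e@B2, f@B3}
  B1: | IN={a@B2, c@B0, c@B3, e@B2, f@B3} | OUT={a@B2, c@B1, e@B2, f@B3}
  B2: | IN={a@B2, c@B1, e@B2, f@B3} | OUT={a@B2, c@B1, e@B2, f@B2}
  B3: | IN={a@B2, c@B1, e@B2, f@B2, f@B3} | OUT={a@B2, c@B3, e@B2, f@B3}
  B4: | IN={a@B2, c@B3, e@B2, f@B3} | OUT={a@B2, c@B3, d@B4, e@B2, f@B3}
  B5: | IN={a@B2, c@B1, c@B3, d@B4, e@B2, f@B2, f@B3} | OUT={a@B2, c@B1, c@B3, d@B4, e@B2, f@B5}
  B6: | IN={a@B2, c@B1, c@B3, d@B4, e@B2, f@B3, f@B5} | OUT={a@B2, b@B6, c@B1, c@B3, d@B4, e@B2, f@B6}
  B7: | IN={a@B2, b@B6, c@B1, c@B3, d@B4, e@B2, f@B6} | OUT={a@B2, b@B6, c@B1, c@B3, d@B4, e@B2, f@B6}
  B8: | IN={a@B2, b@B6, c@B1, c@B3, d@B4, e@B2, f@B6} | OUT={a@B2, b@B8, c@B1, c@B3, d@B4, e@B2, f@B6}
  B9: | IN={a@B2, b@B6, b@B8, c@B1, c@B3, d@B4, e@B2, f@B6} | OUT={a@B9, b@B6, b@B8, c@B1, c@B3, d@B4, e@B9, f@B6}

Merge at B2: IN[B2] = OUT[B1] = {a@B2, c@B1, e@B2, f@B3}
Applying B2's transfer function to that IN value gives OUT[B2] (row B2 above).

Answer: {a@B2, c@B1, e@B2, f@B2}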